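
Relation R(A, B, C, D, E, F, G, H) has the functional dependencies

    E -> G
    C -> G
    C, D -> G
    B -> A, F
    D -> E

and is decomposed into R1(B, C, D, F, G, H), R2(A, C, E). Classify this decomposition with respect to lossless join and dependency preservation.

Lossless test: (C)⁺ = {C, G}, which is a superkey of neither fragment — lossy.
Dependency preservation: the restricted closure of {E} across the fragments never reaches {G}, so E → G cannot be enforced without a join — not preserved.

lossy and not dependency-preserving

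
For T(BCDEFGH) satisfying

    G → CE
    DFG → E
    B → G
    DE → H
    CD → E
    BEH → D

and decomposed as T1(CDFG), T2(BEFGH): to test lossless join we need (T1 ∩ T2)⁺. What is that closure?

T1 ∩ T2 = {FG}.
G → CE applies, adding CE
Closure: {CEFG}.

CEFG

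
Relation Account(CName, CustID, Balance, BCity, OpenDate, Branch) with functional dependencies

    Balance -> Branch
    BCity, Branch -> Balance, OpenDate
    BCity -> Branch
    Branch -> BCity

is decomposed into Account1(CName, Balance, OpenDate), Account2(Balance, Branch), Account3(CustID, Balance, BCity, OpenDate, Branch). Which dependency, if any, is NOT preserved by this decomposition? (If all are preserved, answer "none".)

Balance → Branch lies within Account2.
BCity, Branch → Balance, OpenDate lies within Account3.
BCity → Branch lies within Account3.
Branch → BCity lies within Account3.
Every dependency is enforceable on the fragments, so the decomposition is dependency-preserving.

none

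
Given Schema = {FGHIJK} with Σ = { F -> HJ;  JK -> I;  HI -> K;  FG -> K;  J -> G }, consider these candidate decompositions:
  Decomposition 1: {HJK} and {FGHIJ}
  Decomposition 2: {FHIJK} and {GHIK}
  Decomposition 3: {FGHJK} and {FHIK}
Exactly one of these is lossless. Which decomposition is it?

Decomposition 3

Decomposition 1: common = {HJ}, closure = {GHJ} → lossy.
Decomposition 2: common = {HIK}, closure = {HIK} → lossy.
Decomposition 3: common = {FHK}, closure = {FGHIJK} → lossless.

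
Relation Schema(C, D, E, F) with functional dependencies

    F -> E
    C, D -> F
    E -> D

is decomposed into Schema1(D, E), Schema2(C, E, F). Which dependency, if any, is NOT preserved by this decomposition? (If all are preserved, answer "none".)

C, D -> F

Check C, D → F: no single fragment contains all of {C, D, F}, and the restricted closure of {C, D} across the fragments never reaches {F}.
F → E is preserved.
E → D is preserved.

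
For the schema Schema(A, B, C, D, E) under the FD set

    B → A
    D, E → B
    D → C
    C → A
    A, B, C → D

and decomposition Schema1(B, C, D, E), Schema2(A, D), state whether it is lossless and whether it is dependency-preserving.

lossless but not dependency-preserving

Lossless test: (D)⁺ = {A, C, D}, which contains all of one fragment — lossless.
Dependency preservation: the restricted closure of {B} across the fragments never reaches {A}, so B → A cannot be enforced without a join — not preserved.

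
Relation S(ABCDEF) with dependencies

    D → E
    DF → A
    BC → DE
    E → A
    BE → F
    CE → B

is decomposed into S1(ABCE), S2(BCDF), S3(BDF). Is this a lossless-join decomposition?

Chase test. Columns are ABCDEF; row i has aⱼ where attribute j ∈ Si, else bᵢⱼ.
Initial tableau (one row per fragment):
  row 1: a1 a2 a3 b14 a5 b16
  row 2: b21 a2 a3 a4 b25 a6
  row 3: b31 a2 b33 a4 b35 a6
Rows 2 and 3 agree on D; apply D→E and equate their E entries.
Rows 2 and 3 agree on DF; apply DF→A and equate their A entries.
Rows 1 and 2 agree on BC; apply BC→DE and equate their DE entries.
Rows 1 and 2 agree on E; apply E→A and equate their A entries.
Rows 1 and 2 agree on BE; apply BE→F and equate their F entries.
Row 1 is now all distinguished symbols — the join is lossless.

Yes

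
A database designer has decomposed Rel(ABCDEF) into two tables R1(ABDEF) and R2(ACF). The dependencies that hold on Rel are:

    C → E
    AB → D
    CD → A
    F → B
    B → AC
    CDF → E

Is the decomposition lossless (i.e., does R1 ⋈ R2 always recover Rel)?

Yes

Common attributes: R1 ∩ R2 = {AF}.
Closure of {AF}: F → B applies, adding B; B → AC applies, adding C; C → E applies, adding E; AB → D applies, adding D. So (AF)⁺ = {ABCDEF}.
This closure contains every attribute of R1, so R1 ∩ R2 → R1. The join is lossless.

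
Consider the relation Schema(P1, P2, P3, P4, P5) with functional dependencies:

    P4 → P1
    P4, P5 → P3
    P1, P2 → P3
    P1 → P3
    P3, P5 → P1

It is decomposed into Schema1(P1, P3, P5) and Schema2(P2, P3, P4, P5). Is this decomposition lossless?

Yes

Common attributes: Schema1 ∩ Schema2 = {P3, P5}.
Closure of {P3, P5}: P3, P5 → P1 applies, adding P1. So (P3, P5)⁺ = {P1, P3, P5}.
This closure contains every attribute of Schema1, so Schema1 ∩ Schema2 → Schema1. The join is lossless.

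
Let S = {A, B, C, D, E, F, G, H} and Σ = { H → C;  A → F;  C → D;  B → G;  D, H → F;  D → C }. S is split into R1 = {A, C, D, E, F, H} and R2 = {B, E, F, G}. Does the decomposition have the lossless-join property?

Common attributes: R1 ∩ R2 = {E, F}.
No dependency enlarges {E, F}, so (E, F)⁺ = {E, F}.
The closure contains neither all of R1 = {A, C, D, E, F, H} nor all of R2 = {B, E, F, G}, so the common attributes are not a superkey of either fragment. The join is lossy.

No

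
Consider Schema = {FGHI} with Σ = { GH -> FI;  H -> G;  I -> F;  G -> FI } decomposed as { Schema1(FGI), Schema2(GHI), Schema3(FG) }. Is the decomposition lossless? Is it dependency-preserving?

Lossless test (chase): Rows 1 and 2 agree on I; apply I→F and equate their F entries. Rows 1 and 3 agree on G; apply G→FI and equate their FI entries. Row 2 is now all distinguished symbols — the join is lossless.
Dependency preservation: GH → FI is not contained in any single fragment, but the restricted closure of its left-hand side across the fragments still reaches the right-hand side; the remaining FDs each lie inside some fragment. All dependencies are preserved.

lossless and dependency-preserving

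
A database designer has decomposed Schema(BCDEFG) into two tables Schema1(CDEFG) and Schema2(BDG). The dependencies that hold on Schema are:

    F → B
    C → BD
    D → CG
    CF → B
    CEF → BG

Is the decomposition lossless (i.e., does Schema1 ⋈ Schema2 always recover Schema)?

Common attributes: Schema1 ∩ Schema2 = {DG}.
Closure of {DG}: D → CG applies, adding C; C → BD applies, adding B. So (DG)⁺ = {BCDG}.
This closure contains every attribute of Schema2, so Schema1 ∩ Schema2 → Schema2. The join is lossless.

Yes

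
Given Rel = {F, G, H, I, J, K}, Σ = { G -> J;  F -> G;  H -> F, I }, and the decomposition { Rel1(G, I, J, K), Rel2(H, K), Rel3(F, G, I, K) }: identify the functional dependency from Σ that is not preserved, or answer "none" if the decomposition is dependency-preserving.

Check H → F, I: no single fragment contains all of {F, H, I}, and the restricted closure of {H} across the fragments never reaches {F, I}.
G → J is preserved.
F → G is preserved.

H -> F, I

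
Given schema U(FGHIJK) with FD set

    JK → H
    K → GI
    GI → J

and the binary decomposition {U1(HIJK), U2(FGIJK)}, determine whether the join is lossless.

Yes

Common attributes: U1 ∩ U2 = {IJK}.
Closure of {IJK}: JK → H applies, adding H; K → GI applies, adding G. So (IJK)⁺ = {GHIJK}.
This closure contains every attribute of U1, so U1 ∩ U2 → U1. The join is lossless.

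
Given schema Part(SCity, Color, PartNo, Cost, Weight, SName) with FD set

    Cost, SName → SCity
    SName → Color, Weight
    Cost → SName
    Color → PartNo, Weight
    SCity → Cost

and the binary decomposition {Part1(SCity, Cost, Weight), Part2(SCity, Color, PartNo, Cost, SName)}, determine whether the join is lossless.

Common attributes: Part1 ∩ Part2 = {SCity, Cost}.
Closure of {SCity, Cost}: Cost → SName applies, adding SName; SName → Color, Weight applies, adding Color, Weight; Color → PartNo, Weight applies, adding PartNo. So (SCity, Cost)⁺ = {SCity, Color, PartNo, Cost, Weight, SName}.
This closure contains every attribute of Part1, so Part1 ∩ Part2 → Part1. The join is lossless.

Yes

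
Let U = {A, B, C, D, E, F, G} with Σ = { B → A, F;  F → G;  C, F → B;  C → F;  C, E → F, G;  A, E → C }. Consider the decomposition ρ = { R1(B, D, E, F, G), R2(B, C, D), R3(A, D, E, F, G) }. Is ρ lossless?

Chase test. Columns are A, B, C, D, E, F, G; row i has aⱼ where attribute j ∈ Ri, else bᵢⱼ.
Initial tableau (one row per fragment):
  row 1: b11 a2 b13 a4 a5 a6 a7
  row 2: b21 a2 a3 a4 b25 b26 b27
  row 3: a1 b32 b33 a4 a5 a6 a7
Rows 1 and 2 agree on B; apply B→A, F and equate their A, F entries.
Rows 1 and 2 agree on F; apply F→G and equate their G entries.
No row becomes fully distinguished — the join is lossy.

No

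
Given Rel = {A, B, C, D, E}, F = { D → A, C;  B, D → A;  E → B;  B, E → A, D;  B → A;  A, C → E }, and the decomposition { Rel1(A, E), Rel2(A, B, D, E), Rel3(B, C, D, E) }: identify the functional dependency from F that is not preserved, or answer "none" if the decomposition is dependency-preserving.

Check A, C → E: no single fragment contains all of {A, C, E}, and the restricted closure of {A, C} across the fragments never reaches {E}.
D → A, C is preserved.
B, D → A is preserved.
E → B is preserved.
B, E → A, D is preserved.
B → A is preserved.

A, C → E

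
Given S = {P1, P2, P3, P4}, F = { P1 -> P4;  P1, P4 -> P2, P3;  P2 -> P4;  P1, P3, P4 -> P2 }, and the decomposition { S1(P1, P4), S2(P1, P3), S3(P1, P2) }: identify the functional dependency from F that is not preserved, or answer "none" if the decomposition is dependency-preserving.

P2 -> P4

Check P2 → P4: no single fragment contains all of {P2, P4}, and the restricted closure of {P2} across the fragments never reaches {P4}.
P1 → P4 is preserved.
P1, P4 → P2, P3 is preserved.
P1, P3, P4 → P2 is preserved.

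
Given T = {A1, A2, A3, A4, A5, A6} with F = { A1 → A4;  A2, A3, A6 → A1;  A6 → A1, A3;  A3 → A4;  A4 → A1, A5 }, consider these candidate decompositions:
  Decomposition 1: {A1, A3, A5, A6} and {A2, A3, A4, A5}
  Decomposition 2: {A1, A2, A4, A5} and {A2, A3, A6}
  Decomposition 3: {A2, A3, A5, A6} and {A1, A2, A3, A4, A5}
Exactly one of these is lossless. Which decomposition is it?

Decomposition 3

Decomposition 1: common = {A3, A5}, closure = {A1, A3, A4, A5} → lossy.
Decomposition 2: common = {A2}, closure = {A2} → lossy.
Decomposition 3: common = {A2, A3, A5}, closure = {A1, A2, A3, A4, A5} → lossless.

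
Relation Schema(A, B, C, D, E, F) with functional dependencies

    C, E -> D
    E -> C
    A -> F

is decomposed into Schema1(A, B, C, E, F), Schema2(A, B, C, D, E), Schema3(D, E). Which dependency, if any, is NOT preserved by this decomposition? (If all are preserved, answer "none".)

C, E → D lies within Schema2.
E → C lies within Schema1.
A → F lies within Schema1.
Every dependency is enforceable on the fragments, so the decomposition is dependency-preserving.

none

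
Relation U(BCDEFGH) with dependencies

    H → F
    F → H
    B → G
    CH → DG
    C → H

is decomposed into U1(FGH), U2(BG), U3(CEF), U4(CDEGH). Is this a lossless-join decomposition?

No

Chase test. Columns are BCDEFGH; row i has aⱼ where attribute j ∈ Ui, else bᵢⱼ.
Initial tableau (one row per fragment):
  row 1: b11 b12 b13 b14 a5 a6 a7
  row 2: a1 b22 b23 b24 b25 a6 b27
  row 3: b31 a2 b33 a4 a5 b36 b37
  row 4: b41 a2 a3 a4 b45 a6 a7
Rows 1 and 4 agree on H; apply H→F and equate their F entries.
Rows 1 and 3 agree on F; apply F→H and equate their H entries.
Rows 3 and 4 agree on CH; apply CH→DG and equate their DG entries.
No row becomes fully distinguished — the join is lossy.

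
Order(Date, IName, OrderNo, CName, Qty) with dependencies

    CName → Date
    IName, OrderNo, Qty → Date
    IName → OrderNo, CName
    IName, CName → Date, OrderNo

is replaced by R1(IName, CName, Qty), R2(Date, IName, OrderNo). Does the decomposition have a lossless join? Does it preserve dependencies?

lossless but not dependency-preserving

Lossless test: (IName)⁺ = {Date, IName, OrderNo, CName}, which contains all of one fragment — lossless.
Dependency preservation: the restricted closure of {CName} across the fragments never reaches {Date}, so CName → Date cannot be enforced without a join — not preserved.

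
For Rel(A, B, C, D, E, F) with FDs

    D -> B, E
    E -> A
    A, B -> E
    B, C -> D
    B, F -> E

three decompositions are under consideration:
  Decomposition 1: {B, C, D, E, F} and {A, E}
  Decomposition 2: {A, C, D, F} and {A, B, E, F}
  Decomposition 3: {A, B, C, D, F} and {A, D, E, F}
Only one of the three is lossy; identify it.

Decomposition 1: common = {E}, closure = {A, E} → lossless.
Decomposition 2: common = {A, F}, closure = {A, F} → lossy.
Decomposition 3: common = {A, D, F}, closure = {A, B, D, E, F} → lossless.

Decomposition 2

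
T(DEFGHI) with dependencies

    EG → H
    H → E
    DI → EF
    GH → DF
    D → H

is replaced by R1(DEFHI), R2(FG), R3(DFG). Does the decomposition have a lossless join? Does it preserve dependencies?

lossy and not dependency-preserving

Lossless test (chase): Rows 1 and 3 agree on D; apply D→H and equate their H entries. Rows 1 and 3 agree on H; apply H→E and equate their E entries. No row becomes fully distinguished — the join is lossy.
Dependency preservation: the restricted closure of {EG} across the fragments never reaches {H}, so EG → H cannot be enforced without a join — not preserved.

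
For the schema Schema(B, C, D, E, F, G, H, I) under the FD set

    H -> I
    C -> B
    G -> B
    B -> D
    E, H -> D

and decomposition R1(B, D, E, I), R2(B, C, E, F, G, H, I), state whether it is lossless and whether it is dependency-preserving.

lossless but not dependency-preserving

Lossless test: (B, E, I)⁺ = {B, D, E, I}, which contains all of one fragment — lossless.
Dependency preservation: the restricted closure of {E, H} across the fragments never reaches {D}, so E, H → D cannot be enforced without a join — not preserved.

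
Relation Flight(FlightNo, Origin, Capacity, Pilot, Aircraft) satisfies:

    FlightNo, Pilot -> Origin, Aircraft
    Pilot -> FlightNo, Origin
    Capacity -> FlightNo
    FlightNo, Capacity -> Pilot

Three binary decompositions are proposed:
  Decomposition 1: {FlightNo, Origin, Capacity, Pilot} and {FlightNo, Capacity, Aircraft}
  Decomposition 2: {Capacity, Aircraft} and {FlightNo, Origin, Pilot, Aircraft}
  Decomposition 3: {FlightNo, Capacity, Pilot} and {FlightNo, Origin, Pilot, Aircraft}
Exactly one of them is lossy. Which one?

Decomposition 2

Decomposition 1: common = {FlightNo, Capacity}, closure = {FlightNo, Origin, Capacity, Pilot, Aircraft} → lossless.
Decomposition 2: common = {Aircraft}, closure = {Aircraft} → lossy.
Decomposition 3: common = {FlightNo, Pilot}, closure = {FlightNo, Origin, Pilot, Aircraft} → lossless.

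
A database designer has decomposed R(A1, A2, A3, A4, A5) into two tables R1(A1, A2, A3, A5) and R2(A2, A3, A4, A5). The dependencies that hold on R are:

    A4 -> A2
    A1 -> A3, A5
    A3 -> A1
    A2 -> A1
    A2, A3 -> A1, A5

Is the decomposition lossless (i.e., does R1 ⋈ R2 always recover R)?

Yes

Common attributes: R1 ∩ R2 = {A2, A3, A5}.
Closure of {A2, A3, A5}: A3 → A1 applies, adding A1. So (A2, A3, A5)⁺ = {A1, A2, A3, A5}.
This closure contains every attribute of R1, so R1 ∩ R2 → R1. The join is lossless.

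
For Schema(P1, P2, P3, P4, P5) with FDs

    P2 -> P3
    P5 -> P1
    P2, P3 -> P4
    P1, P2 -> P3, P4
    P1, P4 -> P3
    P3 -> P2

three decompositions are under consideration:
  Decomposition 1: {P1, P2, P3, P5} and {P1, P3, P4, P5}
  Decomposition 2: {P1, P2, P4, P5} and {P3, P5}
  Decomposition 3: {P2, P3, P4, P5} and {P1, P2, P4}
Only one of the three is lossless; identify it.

Decomposition 1

Decomposition 1: common = {P1, P3, P5}, closure = {P1, P2, P3, P4, P5} → lossless.
Decomposition 2: common = {P5}, closure = {P1, P5} → lossy.
Decomposition 3: common = {P2, P4}, closure = {P2, P3, P4} → lossy.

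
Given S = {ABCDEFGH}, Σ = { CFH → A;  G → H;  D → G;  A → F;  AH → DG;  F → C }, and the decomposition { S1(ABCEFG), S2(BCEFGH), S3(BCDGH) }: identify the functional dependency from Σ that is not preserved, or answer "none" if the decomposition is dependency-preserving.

Check AH → DG: no single fragment contains all of {ADGH}, and the restricted closure of {AH} across the fragments never reaches {DG}.
CFH → A is preserved.
G → H is preserved.
D → G is preserved.
A → F is preserved.
F → C is preserved.

AH → DG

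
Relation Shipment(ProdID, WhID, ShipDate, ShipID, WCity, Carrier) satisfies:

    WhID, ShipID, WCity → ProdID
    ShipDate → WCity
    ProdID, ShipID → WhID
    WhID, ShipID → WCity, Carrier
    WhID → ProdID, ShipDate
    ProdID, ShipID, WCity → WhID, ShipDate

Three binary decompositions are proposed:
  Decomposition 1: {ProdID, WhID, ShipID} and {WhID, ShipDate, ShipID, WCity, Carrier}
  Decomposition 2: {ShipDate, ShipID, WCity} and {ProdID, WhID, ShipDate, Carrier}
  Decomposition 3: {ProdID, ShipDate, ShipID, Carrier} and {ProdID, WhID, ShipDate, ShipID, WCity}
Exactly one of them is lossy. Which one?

Decomposition 1: common = {WhID, ShipID}, closure = {ProdID, WhID, ShipDate, ShipID, WCity, Carrier} → lossless.
Decomposition 2: common = {ShipDate}, closure = {ShipDate, WCity} → lossy.
Decomposition 3: common = {ProdID, ShipDate, ShipID}, closure = {ProdID, WhID, ShipDate, ShipID, WCity, Carrier} → lossless.

Decomposition 2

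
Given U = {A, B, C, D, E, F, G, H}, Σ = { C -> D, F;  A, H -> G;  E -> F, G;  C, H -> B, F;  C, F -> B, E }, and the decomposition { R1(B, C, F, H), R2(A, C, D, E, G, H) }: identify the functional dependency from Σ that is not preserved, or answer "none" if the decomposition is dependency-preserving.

Check E → F, G: no single fragment contains all of {E, F, G}, and the restricted closure of {E} across the fragments never reaches {F, G}.
C → D, F is preserved.
A, H → G is preserved.
C, H → B, F is preserved.
C, F → B, E is preserved.

E -> F, G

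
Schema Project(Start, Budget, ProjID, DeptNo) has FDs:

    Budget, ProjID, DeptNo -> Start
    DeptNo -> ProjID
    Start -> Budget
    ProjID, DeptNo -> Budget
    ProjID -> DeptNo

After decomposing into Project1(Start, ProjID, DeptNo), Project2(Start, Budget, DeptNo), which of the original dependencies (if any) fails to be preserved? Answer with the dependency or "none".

none

Budget, ProjID, DeptNo → Start: restricted closure across fragments reaches Start.
DeptNo → ProjID lies within Project1.
Start → Budget lies within Project2.
ProjID, DeptNo → Budget: restricted closure across fragments reaches Budget.
ProjID → DeptNo lies within Project1.
Every dependency is enforceable on the fragments, so the decomposition is dependency-preserving.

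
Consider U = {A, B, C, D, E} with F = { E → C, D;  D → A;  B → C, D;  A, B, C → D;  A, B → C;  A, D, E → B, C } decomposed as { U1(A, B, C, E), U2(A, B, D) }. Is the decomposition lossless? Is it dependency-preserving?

Lossless test: (A, B)⁺ = {A, B, C, D}, which contains all of one fragment — lossless.
Dependency preservation: E → C, D; B → C, D; A, B, C → D; A, D, E → B, C are not contained in any single fragment, but the restricted closure of each left-hand side across the fragments still reaches the right-hand side; the remaining FDs each lie inside some fragment. All dependencies are preserved.

lossless and dependency-preserving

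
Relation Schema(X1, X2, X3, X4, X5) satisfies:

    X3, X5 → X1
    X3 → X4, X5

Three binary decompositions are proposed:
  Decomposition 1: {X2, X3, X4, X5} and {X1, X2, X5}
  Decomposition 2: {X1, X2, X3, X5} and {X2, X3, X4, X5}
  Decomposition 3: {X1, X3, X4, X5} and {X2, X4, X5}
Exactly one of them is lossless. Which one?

Decomposition 1: common = {X2, X5}, closure = {X2, X5} → lossy.
Decomposition 2: common = {X2, X3, X5}, closure = {X1, X2, X3, X4, X5} → lossless.
Decomposition 3: common = {X4, X5}, closure = {X4, X5} → lossy.

Decomposition 2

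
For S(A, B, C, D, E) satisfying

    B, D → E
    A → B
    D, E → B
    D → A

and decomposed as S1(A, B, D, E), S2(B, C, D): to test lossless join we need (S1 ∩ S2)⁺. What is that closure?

A, B, D, E

S1 ∩ S2 = {B, D}.
B, D → E applies, adding E
D → A applies, adding A
Closure: {A, B, D, E}.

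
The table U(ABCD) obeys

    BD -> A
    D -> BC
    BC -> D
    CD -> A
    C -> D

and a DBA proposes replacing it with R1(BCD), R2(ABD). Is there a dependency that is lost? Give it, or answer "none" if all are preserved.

BD → A lies within R2.
D → BC lies within R1.
BC → D lies within R1.
CD → A: restricted closure across fragments reaches A.
C → D lies within R1.
Every dependency is enforceable on the fragments, so the decomposition is dependency-preserving.

none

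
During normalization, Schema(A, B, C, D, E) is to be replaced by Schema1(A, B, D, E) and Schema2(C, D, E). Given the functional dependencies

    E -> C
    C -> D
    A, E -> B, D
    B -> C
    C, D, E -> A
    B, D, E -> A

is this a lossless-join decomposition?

Yes

Common attributes: Schema1 ∩ Schema2 = {D, E}.
Closure of {D, E}: E → C applies, adding C; C, D, E → A applies, adding A; A, E → B, D applies, adding B. So (D, E)⁺ = {A, B, C, D, E}.
This closure contains every attribute of Schema1, so Schema1 ∩ Schema2 → Schema1. The join is lossless.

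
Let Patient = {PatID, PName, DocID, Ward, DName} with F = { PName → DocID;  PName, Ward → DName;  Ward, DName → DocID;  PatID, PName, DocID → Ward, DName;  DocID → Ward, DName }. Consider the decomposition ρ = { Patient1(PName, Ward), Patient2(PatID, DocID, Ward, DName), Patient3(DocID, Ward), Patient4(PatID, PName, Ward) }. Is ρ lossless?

Chase test. Columns are PatID, PName, DocID, Ward, DName; row i has aⱼ where attribute j ∈ Patienti, else bᵢⱼ.
Initial tableau (one row per fragment):
  row 1: b11 a2 b13 a4 b15
  row 2: a1 b22 a3 a4 a5
  row 3: b31 b32 a3 a4 b35
  row 4: a1 a2 b43 a4 b45
Rows 1 and 4 agree on PName; apply PName→DocID and equate their DocID entries.
Rows 1 and 4 agree on PName, Ward; apply PName, Ward→DName and equate their DName entries.
Rows 2 and 3 agree on DocID; apply DocID→Ward, DName and equate their Ward, DName entries.
No row becomes fully distinguished — the join is lossy.

No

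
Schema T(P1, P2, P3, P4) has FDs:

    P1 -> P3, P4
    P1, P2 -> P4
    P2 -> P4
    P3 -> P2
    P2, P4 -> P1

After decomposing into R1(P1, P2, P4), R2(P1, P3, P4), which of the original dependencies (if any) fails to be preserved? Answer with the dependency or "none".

P1 → P3, P4 lies within R2.
P1, P2 → P4 lies within R1.
P2 → P4 lies within R1.
P3 → P2: restricted closure across fragments reaches P2.
P2, P4 → P1 lies within R1.
Every dependency is enforceable on the fragments, so the decomposition is dependency-preserving.

none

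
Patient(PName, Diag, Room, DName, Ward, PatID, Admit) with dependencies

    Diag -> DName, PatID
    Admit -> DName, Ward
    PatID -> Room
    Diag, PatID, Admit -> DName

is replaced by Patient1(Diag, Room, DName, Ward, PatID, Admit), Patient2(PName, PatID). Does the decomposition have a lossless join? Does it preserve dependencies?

lossy but dependency-preserving

Lossless test: (PatID)⁺ = {Room, PatID}, which is a superkey of neither fragment — lossy.
Dependency preservation: every FD's attributes lie within a single fragment, so each can be enforced locally — preserved.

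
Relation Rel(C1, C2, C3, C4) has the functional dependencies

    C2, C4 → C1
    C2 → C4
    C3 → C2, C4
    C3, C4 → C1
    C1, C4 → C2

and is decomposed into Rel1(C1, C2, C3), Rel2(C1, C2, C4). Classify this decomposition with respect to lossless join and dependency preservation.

Lossless test: (C1, C2)⁺ = {C1, C2, C4}, which contains all of one fragment — lossless.
Dependency preservation: C3 → C2, C4; C3, C4 → C1 are not contained in any single fragment, but the restricted closure of each left-hand side across the fragments still reaches the right-hand side; the remaining FDs each lie inside some fragment. All dependencies are preserved.

lossless and dependency-preserving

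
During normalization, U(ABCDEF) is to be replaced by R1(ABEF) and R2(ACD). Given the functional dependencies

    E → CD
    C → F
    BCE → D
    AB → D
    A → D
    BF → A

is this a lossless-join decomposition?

No

Common attributes: R1 ∩ R2 = {A}.
Closure of {A}: A → D applies, adding D. So (A)⁺ = {AD}.
The closure contains neither all of R1 = {ABEF} nor all of R2 = {ACD}, so the common attributes are not a superkey of either fragment. The join is lossy.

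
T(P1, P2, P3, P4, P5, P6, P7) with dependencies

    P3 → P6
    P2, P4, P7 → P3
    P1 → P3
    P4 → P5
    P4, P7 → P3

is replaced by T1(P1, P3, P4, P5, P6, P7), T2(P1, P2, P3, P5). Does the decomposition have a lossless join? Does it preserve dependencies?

lossy but dependency-preserving

Lossless test: (P1, P3, P5)⁺ = {P1, P3, P5, P6}, which is a superkey of neither fragment — lossy.
Dependency preservation: P2, P4, P7 → P3 is not contained in any single fragment, but the restricted closure of its left-hand side across the fragments still reaches the right-hand side; the remaining FDs each lie inside some fragment. All dependencies are preserved.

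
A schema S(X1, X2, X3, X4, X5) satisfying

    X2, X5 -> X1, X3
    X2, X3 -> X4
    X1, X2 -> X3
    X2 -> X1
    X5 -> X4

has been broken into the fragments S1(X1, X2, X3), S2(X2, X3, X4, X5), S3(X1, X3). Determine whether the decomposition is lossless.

Yes

Chase test. Columns are X1, X2, X3, X4, X5; row i has aⱼ where attribute j ∈ Si, else bᵢⱼ.
Initial tableau (one row per fragment):
  row 1: a1 a2 a3 b14 b15
  row 2: b21 a2 a3 a4 a5
  row 3: a1 b32 a3 b34 b35
Rows 1 and 2 agree on X2, X3; apply X2, X3→X4 and equate their X4 entries.
Rows 1 and 2 agree on X2; apply X2→X1 and equate their X1 entries.
Row 2 is now all distinguished symbols — the join is lossless.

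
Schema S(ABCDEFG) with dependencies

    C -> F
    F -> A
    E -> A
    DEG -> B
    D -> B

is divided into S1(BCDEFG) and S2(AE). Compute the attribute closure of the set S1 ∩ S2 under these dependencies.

S1 ∩ S2 = {E}.
E → A applies, adding A
Closure: {AE}.

AE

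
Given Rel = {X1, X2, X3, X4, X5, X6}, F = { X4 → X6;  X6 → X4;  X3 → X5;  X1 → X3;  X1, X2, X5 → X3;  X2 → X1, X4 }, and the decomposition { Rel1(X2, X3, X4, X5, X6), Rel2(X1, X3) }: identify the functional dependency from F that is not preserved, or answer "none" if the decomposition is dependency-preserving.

X2 → X1, X4

Check X2 → X1, X4: no single fragment contains all of {X1, X2, X4}, and the restricted closure of {X2} across the fragments never reaches {X1, X4}.
X4 → X6 is preserved.
X6 → X4 is preserved.
X3 → X5 is preserved.
X1 → X3 is preserved.
X1, X2, X5 → X3 is preserved.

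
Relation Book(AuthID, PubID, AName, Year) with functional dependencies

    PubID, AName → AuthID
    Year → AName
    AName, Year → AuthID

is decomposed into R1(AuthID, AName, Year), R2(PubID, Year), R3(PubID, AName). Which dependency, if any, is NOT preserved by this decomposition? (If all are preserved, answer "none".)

Check PubID, AName → AuthID: no single fragment contains all of {AuthID, PubID, AName}, and the restricted closure of {PubID, AName} across the fragments never reaches {AuthID}.
Year → AName is preserved.
AName, Year → AuthID is preserved.

PubID, AName → AuthID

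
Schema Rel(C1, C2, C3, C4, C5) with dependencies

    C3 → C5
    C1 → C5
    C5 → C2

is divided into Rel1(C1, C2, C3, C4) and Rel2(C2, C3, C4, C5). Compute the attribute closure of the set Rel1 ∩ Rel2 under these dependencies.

C2, C3, C4, C5

Rel1 ∩ Rel2 = {C2, C3, C4}.
C3 → C5 applies, adding C5
Closure: {C2, C3, C4, C5}.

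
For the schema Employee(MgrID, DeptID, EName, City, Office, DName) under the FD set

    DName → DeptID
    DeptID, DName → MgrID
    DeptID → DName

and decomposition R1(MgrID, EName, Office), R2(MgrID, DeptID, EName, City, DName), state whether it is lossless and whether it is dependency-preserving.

Lossless test: (MgrID, EName)⁺ = {MgrID, EName}, which is a superkey of neither fragment — lossy.
Dependency preservation: every FD's attributes lie within a single fragment, so each can be enforced locally — preserved.

lossy but dependency-preserving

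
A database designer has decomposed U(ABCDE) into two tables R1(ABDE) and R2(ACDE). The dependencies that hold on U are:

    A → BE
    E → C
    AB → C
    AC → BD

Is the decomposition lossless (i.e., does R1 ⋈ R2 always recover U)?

Common attributes: R1 ∩ R2 = {ADE}.
Closure of {ADE}: A → BE applies, adding B; E → C applies, adding C. So (ADE)⁺ = {ABCDE}.
This closure contains every attribute of R1, so R1 ∩ R2 → R1. The join is lossless.

Yes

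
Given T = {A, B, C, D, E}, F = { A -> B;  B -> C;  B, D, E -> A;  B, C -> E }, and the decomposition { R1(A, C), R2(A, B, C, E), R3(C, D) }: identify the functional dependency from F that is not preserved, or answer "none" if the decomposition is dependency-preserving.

B, D, E -> A

Check B, D, E → A: no single fragment contains all of {A, B, D, E}, and the restricted closure of {B, D, E} across the fragments never reaches {A}.
A → B is preserved.
B → C is preserved.
B, C → E is preserved.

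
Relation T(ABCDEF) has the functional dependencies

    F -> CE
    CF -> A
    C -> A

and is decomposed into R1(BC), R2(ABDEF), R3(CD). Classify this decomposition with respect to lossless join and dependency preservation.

Lossless test (chase): Rows 1 and 3 agree on C; apply C→A and equate their A entries. No row becomes fully distinguished — the join is lossy.
Dependency preservation: the restricted closure of {F} across the fragments never reaches {CE}, so F → CE cannot be enforced without a join — not preserved.

lossy and not dependency-preserving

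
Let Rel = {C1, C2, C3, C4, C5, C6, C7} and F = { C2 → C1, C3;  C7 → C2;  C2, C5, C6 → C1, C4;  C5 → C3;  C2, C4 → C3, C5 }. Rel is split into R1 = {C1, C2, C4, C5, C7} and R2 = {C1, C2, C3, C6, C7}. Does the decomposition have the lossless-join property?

Common attributes: R1 ∩ R2 = {C1, C2, C7}.
Closure of {C1, C2, C7}: C2 → C1, C3 applies, adding C3. So (C1, C2, C7)⁺ = {C1, C2, C3, C7}.
The closure contains neither all of R1 = {C1, C2, C4, C5, C7} nor all of R2 = {C1, C2, C3, C6, C7}, so the common attributes are not a superkey of either fragment. The join is lossy.

No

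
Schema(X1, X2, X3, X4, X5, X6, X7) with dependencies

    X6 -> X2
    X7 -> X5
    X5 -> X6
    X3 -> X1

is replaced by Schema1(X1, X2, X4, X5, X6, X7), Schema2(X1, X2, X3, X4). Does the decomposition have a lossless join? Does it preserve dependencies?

lossy but dependency-preserving

Lossless test: (X1, X2, X4)⁺ = {X1, X2, X4}, which is a superkey of neither fragment — lossy.
Dependency preservation: every FD's attributes lie within a single fragment, so each can be enforced locally — preserved.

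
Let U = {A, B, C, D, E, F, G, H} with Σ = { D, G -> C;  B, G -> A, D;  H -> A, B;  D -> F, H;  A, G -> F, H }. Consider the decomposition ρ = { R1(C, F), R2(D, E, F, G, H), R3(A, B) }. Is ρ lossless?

No

Chase test. Columns are A, B, C, D, E, F, G, H; row i has aⱼ where attribute j ∈ Ri, else bᵢⱼ.
Initial tableau (one row per fragment):
  row 1: b11 b12 a3 b14 b15 a6 b17 b18
  row 2: b21 b22 b23 a4 a5 a6 a7 a8
  row 3: a1 a2 b33 b34 b35 b36 b37 b38
No row becomes fully distinguished — the join is lossy.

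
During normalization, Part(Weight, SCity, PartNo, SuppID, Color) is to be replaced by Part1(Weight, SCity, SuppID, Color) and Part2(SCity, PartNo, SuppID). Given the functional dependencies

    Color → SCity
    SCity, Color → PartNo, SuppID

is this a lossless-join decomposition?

Common attributes: Part1 ∩ Part2 = {SCity, SuppID}.
No dependency enlarges {SCity, SuppID}, so (SCity, SuppID)⁺ = {SCity, SuppID}.
The closure contains neither all of Part1 = {Weight, SCity, SuppID, Color} nor all of Part2 = {SCity, PartNo, SuppID}, so the common attributes are not a superkey of either fragment. The join is lossy.

No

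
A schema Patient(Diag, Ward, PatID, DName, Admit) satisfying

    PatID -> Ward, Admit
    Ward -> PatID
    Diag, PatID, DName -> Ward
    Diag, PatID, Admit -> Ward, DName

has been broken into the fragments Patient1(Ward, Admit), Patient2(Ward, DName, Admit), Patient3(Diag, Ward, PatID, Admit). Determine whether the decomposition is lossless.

No

Chase test. Columns are Diag, Ward, PatID, DName, Admit; row i has aⱼ where attribute j ∈ Patienti, else bᵢⱼ.
Initial tableau (one row per fragment):
  row 1: b11 a2 b13 b14 a5
  row 2: b21 a2 b23 a4 a5
  row 3: a1 a2 a3 b34 a5
Rows 1 and 2 agree on Ward; apply Ward→PatID and equate their PatID entries.
Rows 1 and 3 agree on Ward; apply Ward→PatID and equate their PatID entries.
No row becomes fully distinguished — the join is lossy.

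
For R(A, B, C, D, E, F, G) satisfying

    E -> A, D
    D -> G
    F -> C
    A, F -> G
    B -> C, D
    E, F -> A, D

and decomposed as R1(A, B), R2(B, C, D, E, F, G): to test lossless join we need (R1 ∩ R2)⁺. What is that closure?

B, C, D, G

R1 ∩ R2 = {B}.
B → C, D applies, adding C, D
D → G applies, adding G
Closure: {B, C, D, G}.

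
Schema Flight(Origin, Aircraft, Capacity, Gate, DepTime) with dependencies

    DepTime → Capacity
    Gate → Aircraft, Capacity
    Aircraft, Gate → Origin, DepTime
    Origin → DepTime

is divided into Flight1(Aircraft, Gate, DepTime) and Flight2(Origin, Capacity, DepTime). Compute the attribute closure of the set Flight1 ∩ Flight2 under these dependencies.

Flight1 ∩ Flight2 = {DepTime}.
DepTime → Capacity applies, adding Capacity
Closure: {Capacity, DepTime}.

Capacity, DepTime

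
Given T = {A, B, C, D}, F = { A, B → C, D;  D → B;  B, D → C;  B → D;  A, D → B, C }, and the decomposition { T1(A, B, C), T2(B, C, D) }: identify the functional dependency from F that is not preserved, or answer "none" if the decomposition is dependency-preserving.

none

A, B → C, D: restricted closure across fragments reaches C, D.
D → B lies within T2.
B, D → C lies within T2.
B → D lies within T2.
A, D → B, C: restricted closure across fragments reaches B, C.
Every dependency is enforceable on the fragments, so the decomposition is dependency-preserving.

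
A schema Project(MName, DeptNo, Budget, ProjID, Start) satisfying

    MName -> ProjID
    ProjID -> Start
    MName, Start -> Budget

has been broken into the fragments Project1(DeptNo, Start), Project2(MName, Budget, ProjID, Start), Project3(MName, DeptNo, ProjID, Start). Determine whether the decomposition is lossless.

Chase test. Columns are MName, DeptNo, Budget, ProjID, Start; row i has aⱼ where attribute j ∈ Projecti, else bᵢⱼ.
Initial tableau (one row per fragment):
  row 1: b11 a2 b13 b14 a5
  row 2: a1 b22 a3 a4 a5
  row 3: a1 a2 b33 a4 a5
Rows 2 and 3 agree on MName, Start; apply MName, Start→Budget and equate their Budget entries.
Row 3 is now all distinguished symbols — the join is lossless.

Yes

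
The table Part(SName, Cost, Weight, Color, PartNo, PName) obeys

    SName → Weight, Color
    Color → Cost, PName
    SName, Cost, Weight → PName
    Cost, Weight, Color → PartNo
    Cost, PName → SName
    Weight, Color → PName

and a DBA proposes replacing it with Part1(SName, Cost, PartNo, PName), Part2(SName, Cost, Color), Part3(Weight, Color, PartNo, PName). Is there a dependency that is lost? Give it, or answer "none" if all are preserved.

none

SName → Weight, Color: restricted closure across fragments reaches Weight, Color.
Color → Cost, PName: restricted closure across fragments reaches Cost, PName.
SName, Cost, Weight → PName: restricted closure across fragments reaches PName.
Cost, Weight, Color → PartNo: restricted closure across fragments reaches PartNo.
Cost, PName → SName lies within Part1.
Weight, Color → PName lies within Part3.
Every dependency is enforceable on the fragments, so the decomposition is dependency-preserving.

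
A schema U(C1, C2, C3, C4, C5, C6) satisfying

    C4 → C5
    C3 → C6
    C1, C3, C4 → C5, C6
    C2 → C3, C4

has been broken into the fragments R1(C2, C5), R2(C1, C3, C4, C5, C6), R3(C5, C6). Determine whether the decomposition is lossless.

No

Chase test. Columns are C1, C2, C3, C4, C5, C6; row i has aⱼ where attribute j ∈ Ri, else bᵢⱼ.
Initial tableau (one row per fragment):
  row 1: b11 a2 b13 b14 a5 b16
  row 2: a1 b22 a3 a4 a5 a6
  row 3: b31 b32 b33 b34 a5 a6
No row becomes fully distinguished — the join is lossy.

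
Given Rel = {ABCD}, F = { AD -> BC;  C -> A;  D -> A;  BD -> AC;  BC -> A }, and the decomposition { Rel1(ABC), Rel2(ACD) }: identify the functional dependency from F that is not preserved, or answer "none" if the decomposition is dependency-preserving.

Check AD → BC: no single fragment contains all of {ABCD}, and the restricted closure of {AD} across the fragments never reaches {BC}.
C → A is preserved.
D → A is preserved.
BD → AC is preserved.
BC → A is preserved.

AD -> BC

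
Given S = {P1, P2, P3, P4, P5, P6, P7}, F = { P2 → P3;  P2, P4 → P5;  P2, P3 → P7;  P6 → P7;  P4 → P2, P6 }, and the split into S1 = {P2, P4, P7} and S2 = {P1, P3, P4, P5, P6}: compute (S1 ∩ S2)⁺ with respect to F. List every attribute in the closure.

P2, P3, P4, P5, P6, P7

S1 ∩ S2 = {P4}.
P4 → P2, P6 applies, adding P2, P6
P2 → P3 applies, adding P3
P2, P4 → P5 applies, adding P5
P2, P3 → P7 applies, adding P7
Closure: {P2, P3, P4, P5, P6, P7}.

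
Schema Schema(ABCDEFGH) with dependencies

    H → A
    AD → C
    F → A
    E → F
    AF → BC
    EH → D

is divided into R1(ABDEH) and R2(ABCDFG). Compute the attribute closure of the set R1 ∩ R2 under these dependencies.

ABCD

R1 ∩ R2 = {ABD}.
AD → C applies, adding C
Closure: {ABCD}.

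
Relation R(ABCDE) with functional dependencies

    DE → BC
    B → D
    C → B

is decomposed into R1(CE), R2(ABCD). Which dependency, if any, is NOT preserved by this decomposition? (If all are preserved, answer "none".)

Check DE → BC: no single fragment contains all of {BCDE}, and the restricted closure of {DE} across the fragments never reaches {BC}.
B → D is preserved.
C → B is preserved.

DE → BC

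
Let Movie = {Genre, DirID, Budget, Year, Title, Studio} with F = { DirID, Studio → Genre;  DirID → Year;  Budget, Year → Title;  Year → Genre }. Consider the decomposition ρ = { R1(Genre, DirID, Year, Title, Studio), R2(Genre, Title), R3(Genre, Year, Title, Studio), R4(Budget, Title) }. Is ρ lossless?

No

Chase test. Columns are Genre, DirID, Budget, Year, Title, Studio; row i has aⱼ where attribute j ∈ Ri, else bᵢⱼ.
Initial tableau (one row per fragment):
  row 1: a1 a2 b13 a4 a5 a6
  row 2: a1 b22 b23 b24 a5 b26
  row 3: a1 b32 b33 a4 a5 a6
  row 4: b41 b42 a3 b44 a5 b46
No row becomes fully distinguished — the join is lossy.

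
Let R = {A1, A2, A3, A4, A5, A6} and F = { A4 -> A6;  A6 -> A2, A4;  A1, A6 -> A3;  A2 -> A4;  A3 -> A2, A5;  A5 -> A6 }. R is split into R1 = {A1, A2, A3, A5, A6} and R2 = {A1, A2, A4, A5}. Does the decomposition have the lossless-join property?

Common attributes: R1 ∩ R2 = {A1, A2, A5}.
Closure of {A1, A2, A5}: A2 → A4 applies, adding A4; A5 → A6 applies, adding A6; A1, A6 → A3 applies, adding A3. So (A1, A2, A5)⁺ = {A1, A2, A3, A4, A5, A6}.
This closure contains every attribute of R1, so R1 ∩ R2 → R1. The join is lossless.

Yes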